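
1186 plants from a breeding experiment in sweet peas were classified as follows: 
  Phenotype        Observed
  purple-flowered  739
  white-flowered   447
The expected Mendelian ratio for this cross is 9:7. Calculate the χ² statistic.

17.700

Under the 9:7 hypothesis (Σ ratio = 16, N = 1186):
  purple-flowered: 1186 × 9/16 = 667.125
  white-flowered: 1186 × 7/16 = 518.875
χ² = Σ (O − E)² / E
  purple-flowered: (739 − 667.125)² / 667.125 = 7.7437
  white-flowered: (447 − 518.875)² / 518.875 = 9.9562
χ² = 7.7437 + 9.9562 = 17.6999 ≈ 17.700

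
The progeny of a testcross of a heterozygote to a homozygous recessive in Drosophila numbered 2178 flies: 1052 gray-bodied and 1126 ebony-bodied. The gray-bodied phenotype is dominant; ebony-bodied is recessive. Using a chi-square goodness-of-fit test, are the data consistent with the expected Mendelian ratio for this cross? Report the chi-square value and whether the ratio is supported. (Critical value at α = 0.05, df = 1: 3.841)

A testcross of a heterozygote (Aa × aa) gives a 1:1 phenotypic ratio.
Expected counts for N = 2178 under a 1:1 ratio (total parts = 2):
  gray-bodied: 2178 × 1/2 = 1089
  ebony-bodied: 2178 × 1/2 = 1089
χ² = Σ (O − E)² / E
  gray-bodied: (1052 − 1089)² / 1089 = 1.2571
  ebony-bodied: (1126 − 1089)² / 1089 = 1.2571
χ² = 1.2571 + 1.2571 = 2.5142 ≈ 2.514
Degrees of freedom = 2 − 1 = 1; critical value at α = 0.05 is 3.841.
Since 2.514 < 3.841, we fail to reject the null hypothesis — the data are consistent with the 1:1 ratio.

2.514; consistent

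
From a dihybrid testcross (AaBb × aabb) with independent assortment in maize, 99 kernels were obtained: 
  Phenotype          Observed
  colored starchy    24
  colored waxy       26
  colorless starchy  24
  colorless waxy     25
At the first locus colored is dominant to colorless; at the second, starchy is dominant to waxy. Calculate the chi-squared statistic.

0.111

A dihybrid testcross with independent assortment gives a 1:1:1:1 ratio.
Under the 1:1:1:1 hypothesis (Σ ratio = 4, N = 99):
  colored starchy: 99 × 1/4 = 24.75
  colored waxy: 99 × 1/4 = 24.75
  colorless starchy: 99 × 1/4 = 24.75
  colorless waxy: 99 × 1/4 = 24.75
χ² = Σ (O − E)² / E
  colored starchy: (24 − 24.75)² / 24.75 = 0.0227
  colored waxy: (26 − 24.75)² / 24.75 = 0.0631
  colorless starchy: (24 − 24.75)² / 24.75 = 0.0227
  colorless waxy: (25 − 24.75)² / 24.75 = 0.0025
χ² = 0.0227 + 0.0631 + 0.0227 + 0.0025 = 0.111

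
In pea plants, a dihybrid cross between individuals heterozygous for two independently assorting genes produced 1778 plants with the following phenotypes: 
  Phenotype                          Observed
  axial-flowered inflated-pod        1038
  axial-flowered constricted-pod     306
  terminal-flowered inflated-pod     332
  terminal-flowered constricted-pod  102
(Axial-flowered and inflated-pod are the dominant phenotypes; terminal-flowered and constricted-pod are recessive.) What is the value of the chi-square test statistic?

A dihybrid F₂ with independent assortment and complete dominance at both loci gives a 9:3:3:1 phenotypic ratio.
Total ratio parts = 16. Expected numbers out of 1778:
  axial-flowered inflated-pod: 1778 × 9/16 = 1000.125
  axial-flowered constricted-pod: 1778 × 3/16 = 333.375
  terminal-flowered inflated-pod: 1778 × 3/16 = 333.375
  terminal-flowered constricted-pod: 1778 × 1/16 = 111.125
χ² = Σ (O − E)² / E
  axial-flowered inflated-pod: (1038 − 1000.125)² / 1000.125 = 1.4343
  axial-flowered constricted-pod: (306 − 333.375)² / 333.375 = 2.2479
  terminal-flowered inflated-pod: (332 − 333.375)² / 333.375 = 0.0057
  terminal-flowered constricted-pod: (102 − 111.125)² / 111.125 = 0.7493
χ² = 1.4343 + 2.2479 + 0.0057 + 0.7493 = 4.4372 ≈ 4.437

4.437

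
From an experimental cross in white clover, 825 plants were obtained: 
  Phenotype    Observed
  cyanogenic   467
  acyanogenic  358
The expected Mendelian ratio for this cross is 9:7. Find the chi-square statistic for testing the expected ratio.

0.043

Expected counts for N = 825 under a 9:7 ratio (total parts = 16):
  cyanogenic: 825 × 9/16 = 464.0625
  acyanogenic: 825 × 7/16 = 360.9375
χ² = Σ (O − E)² / E
  cyanogenic: (467 − 464.0625)² / 464.0625 = 0.0186
  acyanogenic: (358 − 360.9375)² / 360.9375 = 0.0239
χ² = 0.0186 + 0.0239 = 0.0425 ≈ 0.043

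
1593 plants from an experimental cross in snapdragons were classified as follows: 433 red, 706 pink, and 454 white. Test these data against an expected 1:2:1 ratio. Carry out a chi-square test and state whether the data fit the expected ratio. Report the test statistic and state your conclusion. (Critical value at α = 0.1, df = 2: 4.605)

21.119; not consistent

Total ratio parts = 4. Expected numbers out of 1593:
  red: 1593 × 1/4 = 398.25
  pink: 1593 × 2/4 = 796.5
  white: 1593 × 1/4 = 398.25
χ² = Σ (O − E)² / E
  red: (433 − 398.25)² / 398.25 = 3.0322
  pink: (706 − 796.5)² / 796.5 = 10.2828
  white: (454 − 398.25)² / 398.25 = 7.8043
χ² = 3.0322 + 10.2828 + 7.8043 = 21.1193 ≈ 21.119
Degrees of freedom = 3 − 1 = 2; critical value at α = 0.1 is 4.605.
Since 21.119 > 4.605, we reject the null hypothesis — the data do not fit the 1:2:1 ratio.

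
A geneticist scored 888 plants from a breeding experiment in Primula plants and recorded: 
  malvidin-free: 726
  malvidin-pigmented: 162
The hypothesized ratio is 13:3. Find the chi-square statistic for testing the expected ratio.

0.150

Expected counts for N = 888 under a 13:3 ratio (total parts = 16):
  malvidin-free: 888 × 13/16 = 721.5
  malvidin-pigmented: 888 × 3/16 = 166.5
χ² = Σ (O − E)² / E
  malvidin-free: (726 − 721.5)² / 721.5 = 0.0281
  malvidin-pigmented: (162 − 166.5)² / 166.5 = 0.1216
χ² = 0.0281 + 0.1216 = 0.1497 ≈ 0.150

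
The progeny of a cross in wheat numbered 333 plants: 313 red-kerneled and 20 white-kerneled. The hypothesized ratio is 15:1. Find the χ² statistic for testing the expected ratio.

Under the 15:1 hypothesis (Σ ratio = 16, N = 333):
  red-kerneled: 333 × 15/16 = 312.1875
  white-kerneled: 333 × 1/16 = 20.8125
χ² = Σ (O − E)² / E
  red-kerneled: (313 − 312.1875)² / 312.1875 = 0.0021
  white-kerneled: (20 − 20.8125)² / 20.8125 = 0.0317
χ² = 0.0021 + 0.0317 = 0.0338 ≈ 0.034

0.034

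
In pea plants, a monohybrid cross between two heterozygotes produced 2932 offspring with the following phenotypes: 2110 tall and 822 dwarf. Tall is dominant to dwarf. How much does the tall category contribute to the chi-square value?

3.602

For a monohybrid cross between heterozygotes with complete dominance, the expected phenotypic ratio is 3:1.
Total ratio parts = 4. Expected numbers out of 2932:
  tall: 2932 × 3/4 = 2199
  dwarf: 2932 × 1/4 = 733
Contribution of tall: (2110 − 2199)² / 2199 = 3.6021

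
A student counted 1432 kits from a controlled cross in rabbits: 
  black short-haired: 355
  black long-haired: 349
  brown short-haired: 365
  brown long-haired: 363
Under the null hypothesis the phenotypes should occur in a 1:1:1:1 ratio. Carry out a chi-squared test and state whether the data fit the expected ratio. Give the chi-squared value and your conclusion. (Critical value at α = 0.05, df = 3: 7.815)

0.458; consistent

Total ratio parts = 4. Expected numbers out of 1432:
  black short-haired: 1432 × 1/4 = 358
  black long-haired: 1432 × 1/4 = 358
  brown short-haired: 1432 × 1/4 = 358
  brown long-haired: 1432 × 1/4 = 358
χ² = Σ (O − E)² / E
  black short-haired: (355 − 358)² / 358 = 0.0251
  black long-haired: (349 − 358)² / 358 = 0.2263
  brown short-haired: (365 − 358)² / 358 = 0.1369
  brown long-haired: (363 − 358)² / 358 = 0.0698
χ² = 0.0251 + 0.2263 + 0.1369 + 0.0698 = 0.4581 ≈ 0.458
Degrees of freedom = 4 − 1 = 3; critical value at α = 0.05 is 7.815.
Since 0.458 < 7.815, we fail to reject the null hypothesis — the data are consistent with the 1:1:1:1 ratio.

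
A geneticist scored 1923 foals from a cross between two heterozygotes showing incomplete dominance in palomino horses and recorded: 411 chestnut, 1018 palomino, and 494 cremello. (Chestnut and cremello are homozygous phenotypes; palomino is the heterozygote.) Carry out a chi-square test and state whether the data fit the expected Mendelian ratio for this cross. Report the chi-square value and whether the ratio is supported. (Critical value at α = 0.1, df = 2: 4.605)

13.805; not consistent

With incomplete dominance, a heterozygote × heterozygote cross gives a 1:2:1 phenotypic ratio.
Under the 1:2:1 hypothesis (Σ ratio = 4, N = 1923):
  chestnut: 1923 × 1/4 = 480.75
  palomino: 1923 × 2/4 = 961.5
  cremello: 1923 × 1/4 = 480.75
χ² = Σ (O − E)² / E
  chestnut: (411 − 480.75)² / 480.75 = 10.1197
  palomino: (1018 − 961.5)² / 961.5 = 3.3201
  cremello: (494 − 480.75)² / 480.75 = 0.3652
χ² = 10.1197 + 3.3201 + 0.3652 = 13.805
Degrees of freedom = 3 − 1 = 2; critical value at α = 0.1 is 4.605.
Since 13.805 > 4.605, we reject the null hypothesis — the data do not fit the 1:2:1 ratio.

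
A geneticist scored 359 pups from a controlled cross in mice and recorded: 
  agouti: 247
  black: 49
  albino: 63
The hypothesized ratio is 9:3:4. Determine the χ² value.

Expected counts for N = 359 under a 9:3:4 ratio (total parts = 16):
  agouti: 359 × 9/16 = 201.9375
  black: 359 × 3/16 = 67.3125
  albino: 359 × 4/16 = 89.75
χ² = Σ (O − E)² / E
  agouti: (247 − 201.9375)² / 201.9375 = 10.0557
  black: (49 − 67.3125)² / 67.3125 = 4.9820
  albino: (63 − 89.75)² / 89.75 = 7.9728
χ² = 10.0557 + 4.9820 + 7.9728 = 23.0105 ≈ 23.011

23.011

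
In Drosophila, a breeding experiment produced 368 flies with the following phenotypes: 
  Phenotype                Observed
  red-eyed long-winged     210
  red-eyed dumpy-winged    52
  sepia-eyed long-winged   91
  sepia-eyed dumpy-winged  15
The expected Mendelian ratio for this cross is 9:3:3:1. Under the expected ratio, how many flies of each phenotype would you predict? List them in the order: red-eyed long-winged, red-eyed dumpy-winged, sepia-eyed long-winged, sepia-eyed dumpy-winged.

207, 69, 69, 23

Expected counts for N = 368 under a 9:3:3:1 ratio (total parts = 16):
  red-eyed long-winged: 368 × 9/16 = 207
  red-eyed dumpy-winged: 368 × 3/16 = 69
  sepia-eyed long-winged: 368 × 3/16 = 69
  sepia-eyed dumpy-winged: 368 × 1/16 = 23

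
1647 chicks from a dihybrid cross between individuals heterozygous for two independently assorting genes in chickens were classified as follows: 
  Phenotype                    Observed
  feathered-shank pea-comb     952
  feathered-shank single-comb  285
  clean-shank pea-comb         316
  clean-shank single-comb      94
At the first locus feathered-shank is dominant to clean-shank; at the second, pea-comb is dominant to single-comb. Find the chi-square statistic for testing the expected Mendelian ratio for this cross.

A dihybrid F₂ with independent assortment and complete dominance at both loci gives a 9:3:3:1 phenotypic ratio.
Under the 9:3:3:1 hypothesis (Σ ratio = 16, N = 1647):
  feathered-shank pea-comb: 1647 × 9/16 = 926.4375
  feathered-shank single-comb: 1647 × 3/16 = 308.8125
  clean-shank pea-comb: 1647 × 3/16 = 308.8125
  clean-shank single-comb: 1647 × 1/16 = 102.9375
χ² = Σ (O − E)² / E
  feathered-shank pea-comb: (952 − 926.4375)² / 926.4375 = 0.7053
  feathered-shank single-comb: (285 − 308.8125)² / 308.8125 = 1.8362
  clean-shank pea-comb: (316 − 308.8125)² / 308.8125 = 0.1673
  clean-shank single-comb: (94 − 102.9375)² / 102.9375 = 0.7760
χ² = 0.7053 + 1.8362 + 0.1673 + 0.7760 = 3.4848 ≈ 3.485

3.485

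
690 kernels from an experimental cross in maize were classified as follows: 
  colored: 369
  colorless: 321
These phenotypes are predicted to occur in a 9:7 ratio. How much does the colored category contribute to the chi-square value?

0.942

Expected counts for N = 690 under a 9:7 ratio (total parts = 16):
  colored: 690 × 9/16 = 388.125
  colorless: 690 × 7/16 = 301.875
Contribution of colored: (369 − 388.125)² / 388.125 = 0.9424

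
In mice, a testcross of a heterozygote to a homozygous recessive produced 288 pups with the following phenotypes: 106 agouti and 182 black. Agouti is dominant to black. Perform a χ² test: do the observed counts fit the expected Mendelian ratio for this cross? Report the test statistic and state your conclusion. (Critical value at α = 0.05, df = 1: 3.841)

A testcross of a heterozygote (Aa × aa) gives a 1:1 phenotypic ratio.
The 1:1 ratio has 2 parts, so with N = 288 the expected counts are:
  agouti: 288 × 1/2 = 144
  black: 288 × 1/2 = 144
χ² = Σ (O − E)² / E
  agouti: (106 − 144)² / 144 = 10.0278
  black: (182 − 144)² / 144 = 10.0278
χ² = 10.0278 + 10.0278 = 20.0556 ≈ 20.056
Degrees of freedom = 2 − 1 = 1; critical value at α = 0.05 is 3.841.
Since 20.056 > 3.841, we reject the null hypothesis — the data do not fit the 1:1 ratio.

20.056; not consistent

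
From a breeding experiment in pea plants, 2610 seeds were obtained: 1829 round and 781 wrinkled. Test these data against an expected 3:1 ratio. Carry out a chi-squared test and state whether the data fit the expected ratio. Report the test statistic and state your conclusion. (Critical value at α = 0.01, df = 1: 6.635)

33.742; not consistent

The 3:1 ratio has 4 parts, so with N = 2610 the expected counts are:
  round: 2610 × 3/4 = 1957.5
  wrinkled: 2610 × 1/4 = 652.5
χ² = Σ (O − E)² / E
  round: (1829 − 1957.5)² / 1957.5 = 8.4354
  wrinkled: (781 − 652.5)² / 652.5 = 25.3061
χ² = 8.4354 + 25.3061 = 33.7415 ≈ 33.742
Degrees of freedom = 2 − 1 = 1; critical value at α = 0.01 is 6.635.
Since 33.742 > 6.635, we reject the null hypothesis — the data do not fit the 3:1 ratio.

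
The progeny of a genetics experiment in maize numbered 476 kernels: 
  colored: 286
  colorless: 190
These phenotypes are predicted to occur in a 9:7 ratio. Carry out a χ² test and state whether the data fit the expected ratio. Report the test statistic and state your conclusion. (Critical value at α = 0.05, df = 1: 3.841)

The 9:7 ratio has 16 parts, so with N = 476 the expected counts are:
  colored: 476 × 9/16 = 267.75
  colorless: 476 × 7/16 = 208.25
χ² = Σ (O − E)² / E
  colored: (286 − 267.75)² / 267.75 = 1.2439
  colorless: (190 − 208.25)² / 208.25 = 1.5993
χ² = 1.2439 + 1.5993 = 2.8432 ≈ 2.843
Degrees of freedom = 2 − 1 = 1; critical value at α = 0.05 is 3.841.
Since 2.843 < 3.841, we fail to reject the null hypothesis — the data are consistent with the 9:7 ratio.

2.843; consistent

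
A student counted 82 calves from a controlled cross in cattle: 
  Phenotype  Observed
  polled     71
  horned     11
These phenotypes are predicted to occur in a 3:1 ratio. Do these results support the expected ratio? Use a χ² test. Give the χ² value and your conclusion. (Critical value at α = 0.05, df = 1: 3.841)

Total ratio parts = 4. Expected numbers out of 82:
  polled: 82 × 3/4 = 61.5
  horned: 82 × 1/4 = 20.5
χ² = Σ (O − E)² / E
  polled: (71 − 61.5)² / 61.5 = 1.4675
  horned: (11 − 20.5)² / 20.5 = 4.4024
χ² = 1.4675 + 4.4024 = 5.8699 ≈ 5.870
Degrees of freedom = 2 − 1 = 1; critical value at α = 0.05 is 3.841.
Since 5.870 > 3.841, we reject the null hypothesis — the data do not fit the 3:1 ratio.

5.870; not consistent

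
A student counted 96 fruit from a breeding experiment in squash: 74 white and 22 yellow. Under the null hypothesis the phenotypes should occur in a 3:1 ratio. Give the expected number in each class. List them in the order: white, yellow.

72, 24

Expected counts for N = 96 under a 3:1 ratio (total parts = 4):
  white: 96 × 3/4 = 72
  yellow: 96 × 1/4 = 24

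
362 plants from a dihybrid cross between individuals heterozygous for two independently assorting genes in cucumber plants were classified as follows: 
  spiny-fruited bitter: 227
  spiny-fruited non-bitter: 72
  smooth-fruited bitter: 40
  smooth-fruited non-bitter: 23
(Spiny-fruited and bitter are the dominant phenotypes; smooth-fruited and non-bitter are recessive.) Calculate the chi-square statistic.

14.388

A dihybrid F₂ with independent assortment and complete dominance at both loci gives a 9:3:3:1 phenotypic ratio.
Under the 9:3:3:1 hypothesis (Σ ratio = 16, N = 362):
  spiny-fruited bitter: 362 × 9/16 = 203.625
  spiny-fruited non-bitter: 362 × 3/16 = 67.875
  smooth-fruited bitter: 362 × 3/16 = 67.875
  smooth-fruited non-bitter: 362 × 1/16 = 22.625
χ² = Σ (O − E)² / E
  spiny-fruited bitter: (227 − 203.625)² / 203.625 = 2.6833
  spiny-fruited non-bitter: (72 − 67.875)² / 67.875 = 0.2507
  smooth-fruited bitter: (40 − 67.875)² / 67.875 = 11.4477
  smooth-fruited non-bitter: (23 − 22.625)² / 22.625 = 0.0062
χ² = 2.6833 + 0.2507 + 11.4477 + 0.0062 = 14.3879 ≈ 14.388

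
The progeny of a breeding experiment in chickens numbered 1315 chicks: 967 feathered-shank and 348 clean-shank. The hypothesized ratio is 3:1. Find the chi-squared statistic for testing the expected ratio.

Total ratio parts = 4. Expected numbers out of 1315:
  feathered-shank: 1315 × 3/4 = 986.25
  clean-shank: 1315 × 1/4 = 328.75
χ² = Σ (O − E)² / E
  feathered-shank: (967 − 986.25)² / 986.25 = 0.3757
  clean-shank: (348 − 328.75)² / 328.75 = 1.1272
χ² = 0.3757 + 1.1272 = 1.5029 ≈ 1.503

1.503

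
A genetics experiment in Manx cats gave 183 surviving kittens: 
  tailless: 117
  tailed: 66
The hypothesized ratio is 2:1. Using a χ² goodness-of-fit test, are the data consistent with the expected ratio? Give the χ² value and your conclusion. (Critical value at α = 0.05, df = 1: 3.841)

0.615; consistent

The 2:1 ratio has 3 parts, so with N = 183 the expected counts are:
  tailless: 183 × 2/3 = 122
  tailed: 183 × 1/3 = 61
χ² = Σ (O − E)² / E
  tailless: (117 − 122)² / 122 = 0.2049
  tailed: (66 − 61)² / 61 = 0.4098
χ² = 0.2049 + 0.4098 = 0.6147 ≈ 0.615
Degrees of freedom = 2 − 1 = 1; critical value at α = 0.05 is 3.841.
Since 0.615 < 3.841, we fail to reject the null hypothesis — the data are consistent with the 2:1 ratio.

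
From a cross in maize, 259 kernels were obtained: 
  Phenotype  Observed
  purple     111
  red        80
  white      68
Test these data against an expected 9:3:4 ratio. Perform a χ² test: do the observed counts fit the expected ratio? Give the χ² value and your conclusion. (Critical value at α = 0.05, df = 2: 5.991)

The 9:3:4 ratio has 16 parts, so with N = 259 the expected counts are:
  purple: 259 × 9/16 = 145.6875
  red: 259 × 3/16 = 48.5625
  white: 259 × 4/16 = 64.75
χ² = Σ (O − E)² / E
  purple: (111 − 145.6875)² / 145.6875 = 8.2589
  red: (80 − 48.5625)² / 48.5625 = 20.3514
  white: (68 − 64.75)² / 64.75 = 0.1631
χ² = 8.2589 + 20.3514 + 0.1631 = 28.7734 ≈ 28.773
Degrees of freedom = 3 − 1 = 2; critical value at α = 0.05 is 5.991.
Since 28.773 > 5.991, we reject the null hypothesis — the data do not fit the 9:3:4 ratio.

28.773; not consistent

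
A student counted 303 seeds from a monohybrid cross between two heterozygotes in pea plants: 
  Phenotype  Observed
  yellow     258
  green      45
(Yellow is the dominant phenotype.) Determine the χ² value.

For a monohybrid cross between heterozygotes with complete dominance, the expected phenotypic ratio is 3:1.
Under the 3:1 hypothesis (Σ ratio = 4, N = 303):
  yellow: 303 × 3/4 = 227.25
  green: 303 × 1/4 = 75.75
χ² = Σ (O − E)² / E
  yellow: (258 − 227.25)² / 227.25 = 4.1609
  green: (45 − 75.75)² / 75.75 = 12.4827
χ² = 4.1609 + 12.4827 = 16.6436 ≈ 16.644

16.644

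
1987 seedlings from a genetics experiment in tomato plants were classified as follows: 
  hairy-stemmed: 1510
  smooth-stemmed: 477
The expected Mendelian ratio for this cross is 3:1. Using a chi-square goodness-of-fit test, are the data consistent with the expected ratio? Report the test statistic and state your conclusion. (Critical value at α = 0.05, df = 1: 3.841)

1.047; consistent

The 3:1 ratio has 4 parts, so with N = 1987 the expected counts are:
  hairy-stemmed: 1987 × 3/4 = 1490.25
  smooth-stemmed: 1987 × 1/4 = 496.75
χ² = Σ (O − E)² / E
  hairy-stemmed: (1510 − 1490.25)² / 1490.25 = 0.2617
  smooth-stemmed: (477 − 496.75)² / 496.75 = 0.7852
χ² = 0.2617 + 0.7852 = 1.0469 ≈ 1.047
Degrees of freedom = 2 − 1 = 1; critical value at α = 0.05 is 3.841.
Since 1.047 < 3.841, we fail to reject the null hypothesis — the data are consistent with the 3:1 ratio.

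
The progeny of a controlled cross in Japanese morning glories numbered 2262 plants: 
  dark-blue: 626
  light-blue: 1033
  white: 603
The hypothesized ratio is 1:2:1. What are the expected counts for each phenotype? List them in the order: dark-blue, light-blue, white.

The 1:2:1 ratio has 4 parts, so with N = 2262 the expected counts are:
  dark-blue: 2262 × 1/4 = 565.5
  light-blue: 2262 × 2/4 = 1131
  white: 2262 × 1/4 = 565.5

565.5, 1131, 565.5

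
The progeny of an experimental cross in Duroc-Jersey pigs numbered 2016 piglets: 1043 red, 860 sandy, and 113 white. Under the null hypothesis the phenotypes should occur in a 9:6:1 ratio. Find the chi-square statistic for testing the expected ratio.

22.951

Expected counts for N = 2016 under a 9:6:1 ratio (total parts = 16):
  red: 2016 × 9/16 = 1134
  sandy: 2016 × 6/16 = 756
  white: 2016 × 1/16 = 126
χ² = Σ (O − E)² / E
  red: (1043 − 1134)² / 1134 = 7.3025
  sandy: (860 − 756)² / 756 = 14.3069
  white: (113 − 126)² / 126 = 1.3413
χ² = 7.3025 + 14.3069 + 1.3413 = 22.9507 ≈ 22.951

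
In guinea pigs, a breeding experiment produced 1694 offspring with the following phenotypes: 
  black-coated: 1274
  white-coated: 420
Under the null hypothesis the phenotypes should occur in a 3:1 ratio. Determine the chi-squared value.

0.039

Total ratio parts = 4. Expected numbers out of 1694:
  black-coated: 1694 × 3/4 = 1270.5
  white-coated: 1694 × 1/4 = 423.5
χ² = Σ (O − E)² / E
  black-coated: (1274 − 1270.5)² / 1270.5 = 0.0096
  white-coated: (420 − 423.5)² / 423.5 = 0.0289
χ² = 0.0096 + 0.0289 = 0.0385 ≈ 0.039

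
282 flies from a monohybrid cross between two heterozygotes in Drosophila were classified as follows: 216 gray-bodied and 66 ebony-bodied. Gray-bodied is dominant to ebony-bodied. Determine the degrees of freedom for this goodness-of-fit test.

For a monohybrid cross between heterozygotes with complete dominance, the expected phenotypic ratio is 3:1.
A goodness-of-fit test with 2 phenotype classes has df = 2 − 1 = 1.

1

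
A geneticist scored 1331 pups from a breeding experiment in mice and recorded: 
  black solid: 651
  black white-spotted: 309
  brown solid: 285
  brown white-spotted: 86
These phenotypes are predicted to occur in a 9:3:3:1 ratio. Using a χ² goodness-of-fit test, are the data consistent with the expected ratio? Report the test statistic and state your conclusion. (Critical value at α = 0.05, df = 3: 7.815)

32.029; not consistent

Under the 9:3:3:1 hypothesis (Σ ratio = 16, N = 1331):
  black solid: 1331 × 9/16 = 748.6875
  black white-spotted: 1331 × 3/16 = 249.5625
  brown solid: 1331 × 3/16 = 249.5625
  brown white-spotted: 1331 × 1/16 = 83.1875
χ² = Σ (O − E)² / E
  black solid: (651 − 748.6875)² / 748.6875 = 12.7461
  black white-spotted: (309 − 249.5625)² / 249.5625 = 14.1560
  brown solid: (285 − 249.5625)² / 249.5625 = 5.0321
  brown white-spotted: (86 − 83.1875)² / 83.1875 = 0.0951
χ² = 12.7461 + 14.1560 + 5.0321 + 0.0951 = 32.0293 ≈ 32.029
Degrees of freedom = 4 − 1 = 3; critical value at α = 0.05 is 7.815.
Since 32.029 > 7.815, we reject the null hypothesis — the data do not fit the 9:3:3:1 ratio.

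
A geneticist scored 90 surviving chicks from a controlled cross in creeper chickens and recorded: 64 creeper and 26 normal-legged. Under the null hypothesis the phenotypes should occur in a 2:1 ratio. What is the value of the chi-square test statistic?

Expected counts for N = 90 under a 2:1 ratio (total parts = 3):
  creeper: 90 × 2/3 = 60
  normal-legged: 90 × 1/3 = 30
χ² = Σ (O − E)² / E
  creeper: (64 − 60)² / 60 = 0.2667
  normal-legged: (26 − 30)² / 30 = 0.5333
χ² = 0.2667 + 0.5333 = 0.800

0.800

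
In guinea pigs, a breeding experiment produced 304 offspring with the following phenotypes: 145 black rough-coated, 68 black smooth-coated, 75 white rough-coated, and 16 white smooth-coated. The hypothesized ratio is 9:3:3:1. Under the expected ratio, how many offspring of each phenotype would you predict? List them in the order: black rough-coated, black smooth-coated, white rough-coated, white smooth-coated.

The 9:3:3:1 ratio has 16 parts, so with N = 304 the expected counts are:
  black rough-coated: 304 × 9/16 = 171
  black smooth-coated: 304 × 3/16 = 57
  white rough-coated: 304 × 3/16 = 57
  white smooth-coated: 304 × 1/16 = 19

171, 57, 57, 19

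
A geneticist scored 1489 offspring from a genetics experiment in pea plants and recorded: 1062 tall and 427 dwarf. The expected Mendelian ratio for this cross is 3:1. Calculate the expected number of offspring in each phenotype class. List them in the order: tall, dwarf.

1116.75, 372.25

Under the 3:1 hypothesis (Σ ratio = 4, N = 1489):
  tall: 1489 × 3/4 = 1116.75
  dwarf: 1489 × 1/4 = 372.25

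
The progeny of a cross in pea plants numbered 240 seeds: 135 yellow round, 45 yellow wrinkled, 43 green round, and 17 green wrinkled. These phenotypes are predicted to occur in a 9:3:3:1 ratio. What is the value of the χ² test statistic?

Expected counts for N = 240 under a 9:3:3:1 ratio (total parts = 16):
  yellow round: 240 × 9/16 = 135
  yellow wrinkled: 240 × 3/16 = 45
  green round: 240 × 3/16 = 45
  green wrinkled: 240 × 1/16 = 15
χ² = Σ (O − E)² / E
  yellow round: (135 − 135)² / 135 = 0.0000
  yellow wrinkled: (45 − 45)² / 45 = 0.0000
  green round: (43 − 45)² / 45 = 0.0889
  green wrinkled: (17 − 15)² / 15 = 0.2667
χ² = 0.0000 + 0.0000 + 0.0889 + 0.2667 = 0.3556 ≈ 0.356

0.356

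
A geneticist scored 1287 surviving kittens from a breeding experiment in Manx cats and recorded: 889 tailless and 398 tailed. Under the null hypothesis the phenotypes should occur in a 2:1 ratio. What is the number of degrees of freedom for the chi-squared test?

A goodness-of-fit test with 2 phenotype classes has df = 2 − 1 = 1.

1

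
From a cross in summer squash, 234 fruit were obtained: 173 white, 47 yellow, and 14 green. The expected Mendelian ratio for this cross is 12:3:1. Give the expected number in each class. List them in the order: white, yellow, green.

Expected counts for N = 234 under a 12:3:1 ratio (total parts = 16):
  white: 234 × 12/16 = 175.5
  yellow: 234 × 3/16 = 43.875
  green: 234 × 1/16 = 14.625

175.5, 43.875, 14.625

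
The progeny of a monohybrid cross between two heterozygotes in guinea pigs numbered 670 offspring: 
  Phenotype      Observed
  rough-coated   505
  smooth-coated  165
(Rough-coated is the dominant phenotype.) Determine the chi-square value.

0.050

For a monohybrid cross between heterozygotes with complete dominance, the expected phenotypic ratio is 3:1.
Total ratio parts = 4. Expected numbers out of 670:
  rough-coated: 670 × 3/4 = 502.5
  smooth-coated: 670 × 1/4 = 167.5
χ² = Σ (O − E)² / E
  rough-coated: (505 − 502.5)² / 502.5 = 0.0124
  smooth-coated: (165 − 167.5)² / 167.5 = 0.0373
χ² = 0.0124 + 0.0373 = 0.0497 ≈ 0.050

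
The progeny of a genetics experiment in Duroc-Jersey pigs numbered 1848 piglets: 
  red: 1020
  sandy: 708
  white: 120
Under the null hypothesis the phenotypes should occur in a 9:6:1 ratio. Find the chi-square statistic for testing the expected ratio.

Under the 9:6:1 hypothesis (Σ ratio = 16, N = 1848):
  red: 1848 × 9/16 = 1039.5
  sandy: 1848 × 6/16 = 693
  white: 1848 × 1/16 = 115.5
χ² = Σ (O − E)² / E
  red: (1020 − 1039.5)² / 1039.5 = 0.3658
  sandy: (708 − 693)² / 693 = 0.3247
  white: (120 − 115.5)² / 115.5 = 0.1753
χ² = 0.3658 + 0.3247 + 0.1753 = 0.8658 ≈ 0.866

0.866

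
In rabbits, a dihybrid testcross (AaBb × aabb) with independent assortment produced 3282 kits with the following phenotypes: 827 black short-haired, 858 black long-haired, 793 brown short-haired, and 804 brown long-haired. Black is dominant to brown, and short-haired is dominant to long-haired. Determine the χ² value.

3.019

A dihybrid testcross with independent assortment gives a 1:1:1:1 ratio.
Total ratio parts = 4. Expected numbers out of 3282:
  black short-haired: 3282 × 1/4 = 820.5
  black long-haired: 3282 × 1/4 = 820.5
  brown short-haired: 3282 × 1/4 = 820.5
  brown long-haired: 3282 × 1/4 = 820.5
χ² = Σ (O − E)² / E
  black short-haired: (827 − 820.5)² / 820.5 = 0.0515
  black long-haired: (858 − 820.5)² / 820.5 = 1.7139
  brown short-haired: (793 − 820.5)² / 820.5 = 0.9217
  brown long-haired: (804 − 820.5)² / 820.5 = 0.3318
χ² = 0.0515 + 1.7139 + 0.9217 + 0.3318 = 3.0189 ≈ 3.019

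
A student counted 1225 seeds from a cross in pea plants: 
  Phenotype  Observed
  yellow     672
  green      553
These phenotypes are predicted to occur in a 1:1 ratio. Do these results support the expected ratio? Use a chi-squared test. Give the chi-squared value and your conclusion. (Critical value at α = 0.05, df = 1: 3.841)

11.560; not consistent

Expected counts for N = 1225 under a 1:1 ratio (total parts = 2):
  yellow: 1225 × 1/2 = 612.5
  green: 1225 × 1/2 = 612.5
χ² = Σ (O − E)² / E
  yellow: (672 − 612.5)² / 612.5 = 5.7800
  green: (553 − 612.5)² / 612.5 = 5.7800
χ² = 5.7800 + 5.7800 = 11.560
Degrees of freedom = 2 − 1 = 1; critical value at α = 0.05 is 3.841.
Since 11.560 > 3.841, we reject the null hypothesis — the data do not fit the 1:1 ratio.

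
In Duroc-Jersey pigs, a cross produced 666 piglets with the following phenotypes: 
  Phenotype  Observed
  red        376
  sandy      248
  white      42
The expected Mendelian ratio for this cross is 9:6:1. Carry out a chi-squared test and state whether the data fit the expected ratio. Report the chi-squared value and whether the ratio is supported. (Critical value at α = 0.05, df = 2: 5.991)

Under the 9:6:1 hypothesis (Σ ratio = 16, N = 666):
  red: 666 × 9/16 = 374.625
  sandy: 666 × 6/16 = 249.75
  white: 666 × 1/16 = 41.625
χ² = Σ (O − E)² / E
  red: (376 − 374.625)² / 374.625 = 0.0050
  sandy: (248 − 249.75)² / 249.75 = 0.0123
  white: (42 − 41.625)² / 41.625 = 0.0034
χ² = 0.0050 + 0.0123 + 0.0034 = 0.0207 ≈ 0.021
Degrees of freedom = 3 − 1 = 2; critical value at α = 0.05 is 5.991.
Since 0.021 < 5.991, we fail to reject the null hypothesis — the data are consistent with the 9:6:1 ratio.

0.021; consistent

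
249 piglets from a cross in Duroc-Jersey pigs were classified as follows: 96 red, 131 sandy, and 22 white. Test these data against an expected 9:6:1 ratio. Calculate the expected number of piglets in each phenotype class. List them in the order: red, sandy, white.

140.0625, 93.375, 15.5625

Under the 9:6:1 hypothesis (Σ ratio = 16, N = 249):
  red: 249 × 9/16 = 140.0625
  sandy: 249 × 6/16 = 93.375
  white: 249 × 1/16 = 15.5625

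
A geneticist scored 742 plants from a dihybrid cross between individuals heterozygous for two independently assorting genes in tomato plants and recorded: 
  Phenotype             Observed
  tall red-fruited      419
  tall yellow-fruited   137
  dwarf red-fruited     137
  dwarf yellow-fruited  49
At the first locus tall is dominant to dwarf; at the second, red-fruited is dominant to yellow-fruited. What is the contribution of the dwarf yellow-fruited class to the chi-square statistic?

0.149

A dihybrid F₂ with independent assortment and complete dominance at both loci gives a 9:3:3:1 phenotypic ratio.
Under the 9:3:3:1 hypothesis (Σ ratio = 16, N = 742):
  tall red-fruited: 742 × 9/16 = 417.375
  tall yellow-fruited: 742 × 3/16 = 139.125
  dwarf red-fruited: 742 × 3/16 = 139.125
  dwarf yellow-fruited: 742 × 1/16 = 46.375
Contribution of dwarf yellow-fruited: (49 − 46.375)² / 46.375 = 0.1486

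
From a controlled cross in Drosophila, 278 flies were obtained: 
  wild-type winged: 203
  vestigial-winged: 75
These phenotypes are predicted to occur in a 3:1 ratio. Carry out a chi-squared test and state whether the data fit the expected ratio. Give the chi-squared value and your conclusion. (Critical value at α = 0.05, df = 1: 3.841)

Total ratio parts = 4. Expected numbers out of 278:
  wild-type winged: 278 × 3/4 = 208.5
  vestigial-winged: 278 × 1/4 = 69.5
χ² = Σ (O − E)² / E
  wild-type winged: (203 − 208.5)² / 208.5 = 0.1451
  vestigial-winged: (75 − 69.5)² / 69.5 = 0.4353
χ² = 0.1451 + 0.4353 = 0.5804 ≈ 0.580
Degrees of freedom = 2 − 1 = 1; critical value at α = 0.05 is 3.841.
Since 0.580 < 3.841, we fail to reject the null hypothesis — the data are consistent with the 3:1 ratio.

0.580; consistent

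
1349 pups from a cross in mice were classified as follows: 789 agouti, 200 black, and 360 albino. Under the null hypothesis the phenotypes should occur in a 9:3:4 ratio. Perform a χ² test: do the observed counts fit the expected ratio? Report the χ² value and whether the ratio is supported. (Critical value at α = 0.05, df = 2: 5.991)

13.815; not consistent

Under the 9:3:4 hypothesis (Σ ratio = 16, N = 1349):
  agouti: 1349 × 9/16 = 758.8125
  black: 1349 × 3/16 = 252.9375
  albino: 1349 × 4/16 = 337.25
χ² = Σ (O − E)² / E
  agouti: (789 − 758.8125)² / 758.8125 = 1.2009
  black: (200 − 252.9375)² / 252.9375 = 11.0793
  albino: (360 − 337.25)² / 337.25 = 1.5347
χ² = 1.2009 + 11.0793 + 1.5347 = 13.8149 ≈ 13.815
Degrees of freedom = 3 − 1 = 2; critical value at α = 0.05 is 5.991.
Since 13.815 > 5.991, we reject the null hypothesis — the data do not fit the 9:3:4 ratio.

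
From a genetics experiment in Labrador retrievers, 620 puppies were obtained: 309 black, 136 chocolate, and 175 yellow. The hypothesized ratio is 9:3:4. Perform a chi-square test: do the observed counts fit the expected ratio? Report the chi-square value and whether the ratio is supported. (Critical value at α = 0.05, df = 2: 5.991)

Total ratio parts = 16. Expected numbers out of 620:
  black: 620 × 9/16 = 348.75
  chocolate: 620 × 3/16 = 116.25
  yellow: 620 × 4/16 = 155
χ² = Σ (O − E)² / E
  black: (309 − 348.75)² / 348.75 = 4.5306
  chocolate: (136 − 116.25)² / 116.25 = 3.3554
  yellow: (175 − 155)² / 155 = 2.5806
χ² = 4.5306 + 3.3554 + 2.5806 = 10.4666 ≈ 10.467
Degrees of freedom = 3 − 1 = 2; critical value at α = 0.05 is 5.991.
Since 10.467 > 5.991, we reject the null hypothesis — the data do not fit the 9:3:4 ratio.

10.467; not consistent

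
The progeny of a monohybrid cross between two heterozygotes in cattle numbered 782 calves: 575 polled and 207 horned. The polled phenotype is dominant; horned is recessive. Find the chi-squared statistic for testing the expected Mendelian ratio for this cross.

0.902

For a monohybrid cross between heterozygotes with complete dominance, the expected phenotypic ratio is 3:1.
Total ratio parts = 4. Expected numbers out of 782:
  polled: 782 × 3/4 = 586.5
  horned: 782 × 1/4 = 195.5
χ² = Σ (O − E)² / E
  polled: (575 − 586.5)² / 586.5 = 0.2255
  horned: (207 − 195.5)² / 195.5 = 0.6765
χ² = 0.2255 + 0.6765 = 0.902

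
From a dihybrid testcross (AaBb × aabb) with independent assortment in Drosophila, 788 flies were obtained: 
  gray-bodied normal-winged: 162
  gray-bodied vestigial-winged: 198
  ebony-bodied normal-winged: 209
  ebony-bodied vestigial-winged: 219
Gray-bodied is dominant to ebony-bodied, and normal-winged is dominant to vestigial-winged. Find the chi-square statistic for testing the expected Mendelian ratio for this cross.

9.411

A dihybrid testcross with independent assortment gives a 1:1:1:1 ratio.
Expected counts for N = 788 under a 1:1:1:1 ratio (total parts = 4):
  gray-bodied normal-winged: 788 × 1/4 = 197
  gray-bodied vestigial-winged: 788 × 1/4 = 197
  ebony-bodied normal-winged: 788 × 1/4 = 197
  ebony-bodied vestigial-winged: 788 × 1/4 = 197
χ² = Σ (O − E)² / E
  gray-bodied normal-winged: (162 − 197)² / 197 = 6.2183
  gray-bodied vestigial-winged: (198 − 197)² / 197 = 0.0051
  ebony-bodied normal-winged: (209 − 197)² / 197 = 0.7310
  ebony-bodied vestigial-winged: (219 − 197)² / 197 = 2.4569
χ² = 6.2183 + 0.0051 + 0.7310 + 2.4569 = 9.4113 ≈ 9.411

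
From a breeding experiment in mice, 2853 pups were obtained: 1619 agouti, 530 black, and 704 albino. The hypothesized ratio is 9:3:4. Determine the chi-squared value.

0.291

The 9:3:4 ratio has 16 parts, so with N = 2853 the expected counts are:
  agouti: 2853 × 9/16 = 1604.8125
  black: 2853 × 3/16 = 534.9375
  albino: 2853 × 4/16 = 713.25
χ² = Σ (O − E)² / E
  agouti: (1619 − 1604.8125)² / 1604.8125 = 0.1254
  black: (530 − 534.9375)² / 534.9375 = 0.0456
  albino: (704 − 713.25)² / 713.25 = 0.1200
χ² = 0.1254 + 0.0456 + 0.1200 = 0.291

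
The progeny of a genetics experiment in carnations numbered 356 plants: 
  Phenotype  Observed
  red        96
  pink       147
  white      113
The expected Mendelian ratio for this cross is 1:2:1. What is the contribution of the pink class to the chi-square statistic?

5.399

Expected counts for N = 356 under a 1:2:1 ratio (total parts = 4):
  red: 356 × 1/4 = 89
  pink: 356 × 2/4 = 178
  white: 356 × 1/4 = 89
Contribution of pink: (147 − 178)² / 178 = 5.3989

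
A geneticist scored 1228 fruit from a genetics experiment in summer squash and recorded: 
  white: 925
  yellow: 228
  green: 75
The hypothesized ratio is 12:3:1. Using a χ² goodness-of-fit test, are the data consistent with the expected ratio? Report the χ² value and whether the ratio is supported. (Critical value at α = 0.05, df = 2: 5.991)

0.079; consistent

Total ratio parts = 16. Expected numbers out of 1228:
  white: 1228 × 12/16 = 921
  yellow: 1228 × 3/16 = 230.25
  green: 1228 × 1/16 = 76.75
χ² = Σ (O − E)² / E
  white: (925 − 921)² / 921 = 0.0174
  yellow: (228 − 230.25)² / 230.25 = 0.0220
  green: (75 − 76.75)² / 76.75 = 0.0399
χ² = 0.0174 + 0.0220 + 0.0399 = 0.0793 ≈ 0.079
Degrees of freedom = 3 − 1 = 2; critical value at α = 0.05 is 5.991.
Since 0.079 < 5.991, we fail to reject the null hypothesis — the data are consistent with the 12:3:1 ratio.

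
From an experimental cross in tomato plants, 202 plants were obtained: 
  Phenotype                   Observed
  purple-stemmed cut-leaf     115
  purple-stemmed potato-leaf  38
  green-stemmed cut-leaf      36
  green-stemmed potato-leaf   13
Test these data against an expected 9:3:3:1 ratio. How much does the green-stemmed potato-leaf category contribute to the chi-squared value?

The 9:3:3:1 ratio has 16 parts, so with N = 202 the expected counts are:
  purple-stemmed cut-leaf: 202 × 9/16 = 113.625
  purple-stemmed potato-leaf: 202 × 3/16 = 37.875
  green-stemmed cut-leaf: 202 × 3/16 = 37.875
  green-stemmed potato-leaf: 202 × 1/16 = 12.625
Contribution of green-stemmed potato-leaf: (13 − 12.625)² / 12.625 = 0.0111

0.011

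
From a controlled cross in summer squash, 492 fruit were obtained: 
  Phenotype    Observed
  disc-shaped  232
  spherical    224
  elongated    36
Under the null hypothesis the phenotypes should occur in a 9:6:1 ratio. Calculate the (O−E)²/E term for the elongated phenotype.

0.896

The 9:6:1 ratio has 16 parts, so with N = 492 the expected counts are:
  disc-shaped: 492 × 9/16 = 276.75
  spherical: 492 × 6/16 = 184.5
  elongated: 492 × 1/16 = 30.75
Contribution of elongated: (36 − 30.75)² / 30.75 = 0.8963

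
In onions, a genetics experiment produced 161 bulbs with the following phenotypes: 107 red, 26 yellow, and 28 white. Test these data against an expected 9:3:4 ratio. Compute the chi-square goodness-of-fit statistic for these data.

7.293

Total ratio parts = 16. Expected numbers out of 161:
  red: 161 × 9/16 = 90.5625
  yellow: 161 × 3/16 = 30.1875
  white: 161 × 4/16 = 40.25
χ² = Σ (O − E)² / E
  red: (107 − 90.5625)² / 90.5625 = 2.9835
  yellow: (26 − 30.1875)² / 30.1875 = 0.5809
  white: (28 − 40.25)² / 40.25 = 3.7283
χ² = 2.9835 + 0.5809 + 3.7283 = 7.2927 ≈ 7.293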